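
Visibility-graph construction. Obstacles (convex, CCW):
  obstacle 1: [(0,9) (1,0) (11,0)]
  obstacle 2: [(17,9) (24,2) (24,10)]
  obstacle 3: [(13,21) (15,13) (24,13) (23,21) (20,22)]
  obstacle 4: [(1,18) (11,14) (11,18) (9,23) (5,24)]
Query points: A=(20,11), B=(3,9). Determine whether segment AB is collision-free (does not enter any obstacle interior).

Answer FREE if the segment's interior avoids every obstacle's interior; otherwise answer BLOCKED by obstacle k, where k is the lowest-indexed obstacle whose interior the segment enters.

Obstacle 1 [(0,9) (1,0) (11,0)]:
  edge (0,9)–(1,0): clear
  edge (1,0)–(11,0): clear
  edge (11,0)–(0,9): clear
  midpoint (23/2,10) outside
  → clear
Obstacle 2 [(17,9) (24,2) (24,10)]:
  edge (17,9)–(24,2): clear
  edge (24,2)–(24,10): clear
  edge (24,10)–(17,9): clear
  midpoint (23/2,10) outside
  → clear
Obstacle 3 [(13,21) (15,13) (24,13) (23,21) (20,22)]:
  edge (13,21)–(15,13): clear
  edge (15,13)–(24,13): clear
  edge (24,13)–(23,21): clear
  edge (23,21)–(20,22): clear
  edge (20,22)–(13,21): clear
  midpoint (23/2,10) outside
  → clear
Obstacle 4 [(1,18) (11,14) (11,18) (9,23) (5,24)]:
  edge (1,18)–(11,14): clear
  edge (11,14)–(11,18): clear
  edge (11,18)–(9,23): clear
  edge (9,23)–(5,24): clear
  edge (5,24)–(1,18): clear
  midpoint (23/2,10) outside
  → clear

FREE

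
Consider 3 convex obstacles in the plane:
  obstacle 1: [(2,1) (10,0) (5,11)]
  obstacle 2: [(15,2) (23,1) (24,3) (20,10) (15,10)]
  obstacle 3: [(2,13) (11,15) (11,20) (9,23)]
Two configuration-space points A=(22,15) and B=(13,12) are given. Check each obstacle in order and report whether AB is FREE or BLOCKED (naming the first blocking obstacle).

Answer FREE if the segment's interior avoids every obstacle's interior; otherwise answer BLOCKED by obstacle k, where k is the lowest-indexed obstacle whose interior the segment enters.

FREE

Obstacle 1 [(2,1) (10,0) (5,11)]:
  edge (2,1)–(10,0): clear
  edge (10,0)–(5,11): clear
  edge (5,11)–(2,1): clear
  midpoint (35/2,27/2) outside
  → clear
Obstacle 2 [(15,2) (23,1) (24,3) (20,10) (15,10)]:
  edge (15,2)–(23,1): clear
  edge (23,1)–(24,3): clear
  edge (24,3)–(20,10): clear
  edge (20,10)–(15,10): clear
  edge (15,10)–(15,2): clear
  midpoint (35/2,27/2) outside
  → clear
Obstacle 3 [(2,13) (11,15) (11,20) (9,23)]:
  edge (2,13)–(11,15): clear
  edge (11,15)–(11,20): clear
  edge (11,20)–(9,23): clear
  edge (9,23)–(2,13): clear
  midpoint (35/2,27/2) outside
  → clear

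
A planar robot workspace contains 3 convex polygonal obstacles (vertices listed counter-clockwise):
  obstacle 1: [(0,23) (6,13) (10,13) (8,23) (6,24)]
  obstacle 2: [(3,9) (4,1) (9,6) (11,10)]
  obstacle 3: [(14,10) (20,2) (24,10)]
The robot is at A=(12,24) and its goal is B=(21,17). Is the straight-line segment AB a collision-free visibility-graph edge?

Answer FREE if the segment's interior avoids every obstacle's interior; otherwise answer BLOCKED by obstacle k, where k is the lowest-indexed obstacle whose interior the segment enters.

Obstacle 1 [(0,23) (6,13) (10,13) (8,23) (6,24)]:
  edge (0,23)–(6,13): clear
  edge (6,13)–(10,13): clear
  edge (10,13)–(8,23): clear
  edge (8,23)–(6,24): clear
  edge (6,24)–(0,23): clear
  midpoint (33/2,41/2) outside
  → clear
Obstacle 2 [(3,9) (4,1) (9,6) (11,10)]:
  edge (3,9)–(4,1): clear
  edge (4,1)–(9,6): clear
  edge (9,6)–(11,10): clear
  edge (11,10)–(3,9): clear
  midpoint (33/2,41/2) outside
  → clear
Obstacle 3 [(14,10) (20,2) (24,10)]:
  edge (14,10)–(20,2): clear
  edge (20,2)–(24,10): clear
  edge (24,10)–(14,10): clear
  midpoint (33/2,41/2) outside
  → clear

FREE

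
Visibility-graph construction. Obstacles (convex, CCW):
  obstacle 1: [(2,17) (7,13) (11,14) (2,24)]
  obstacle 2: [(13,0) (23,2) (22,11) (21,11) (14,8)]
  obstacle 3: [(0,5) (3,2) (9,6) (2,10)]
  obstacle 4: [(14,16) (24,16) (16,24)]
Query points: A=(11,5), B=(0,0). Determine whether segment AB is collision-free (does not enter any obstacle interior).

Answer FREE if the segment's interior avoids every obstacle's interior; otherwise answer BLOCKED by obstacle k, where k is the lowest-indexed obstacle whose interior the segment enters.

Obstacle 1 [(2,17) (7,13) (11,14) (2,24)]:
  edge (2,17)–(7,13): clear
  edge (7,13)–(11,14): clear
  edge (11,14)–(2,24): clear
  edge (2,24)–(2,17): clear
  midpoint (11/2,5/2) outside
  → clear
Obstacle 2 [(13,0) (23,2) (22,11) (21,11) (14,8)]:
  edge (13,0)–(23,2): clear
  edge (23,2)–(22,11): clear
  edge (22,11)–(21,11): clear
  edge (21,11)–(14,8): clear
  edge (14,8)–(13,0): clear
  midpoint (11/2,5/2) outside
  → clear
Obstacle 3 [(0,5) (3,2) (9,6) (2,10)]:
  edge (0,5)–(3,2): clear
  edge (3,2)–(9,6): clear
  edge (9,6)–(2,10): clear
  edge (2,10)–(0,5): clear
  midpoint (11/2,5/2) outside
  → clear
Obstacle 4 [(14,16) (24,16) (16,24)]:
  edge (14,16)–(24,16): clear
  edge (24,16)–(16,24): clear
  edge (16,24)–(14,16): clear
  midpoint (11/2,5/2) outside
  → clear

FREE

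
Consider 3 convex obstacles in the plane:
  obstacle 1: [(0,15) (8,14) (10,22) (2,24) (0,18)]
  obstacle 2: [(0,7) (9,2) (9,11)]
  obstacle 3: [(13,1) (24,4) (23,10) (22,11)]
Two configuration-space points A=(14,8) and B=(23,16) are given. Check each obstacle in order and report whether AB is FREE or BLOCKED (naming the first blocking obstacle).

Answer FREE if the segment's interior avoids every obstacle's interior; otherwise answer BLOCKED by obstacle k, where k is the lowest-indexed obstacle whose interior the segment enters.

Obstacle 1 [(0,15) (8,14) (10,22) (2,24) (0,18)]:
  edge (0,15)–(8,14): clear
  edge (8,14)–(10,22): clear
  edge (10,22)–(2,24): clear
  edge (2,24)–(0,18): clear
  edge (0,18)–(0,15): clear
  midpoint (37/2,12) outside
  → clear
Obstacle 2 [(0,7) (9,2) (9,11)]:
  edge (0,7)–(9,2): clear
  edge (9,2)–(9,11): clear
  edge (9,11)–(0,7): clear
  midpoint (37/2,12) outside
  → clear
Obstacle 3 [(13,1) (24,4) (23,10) (22,11)]:
  edge (13,1)–(24,4): clear
  edge (24,4)–(23,10): clear
  edge (23,10)–(22,11): clear
  edge (22,11)–(13,1): clear
  midpoint (37/2,12) outside
  → clear

FREE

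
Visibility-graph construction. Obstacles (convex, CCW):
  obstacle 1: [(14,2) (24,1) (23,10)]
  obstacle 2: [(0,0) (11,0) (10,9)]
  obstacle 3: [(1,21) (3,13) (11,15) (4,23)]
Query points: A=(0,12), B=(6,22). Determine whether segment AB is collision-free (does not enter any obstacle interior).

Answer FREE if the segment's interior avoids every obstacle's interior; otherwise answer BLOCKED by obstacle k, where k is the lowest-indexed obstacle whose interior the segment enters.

Obstacle 1 [(14,2) (24,1) (23,10)]:
  edge (14,2)–(24,1): clear
  edge (24,1)–(23,10): clear
  edge (23,10)–(14,2): clear
  midpoint (3,17) outside
  → clear
Obstacle 2 [(0,0) (11,0) (10,9)]:
  edge (0,0)–(11,0): clear
  edge (11,0)–(10,9): clear
  edge (10,9)–(0,0): clear
  midpoint (3,17) outside
  → clear
Obstacle 3 [(1,21) (3,13) (11,15) (4,23)]:
  edge (1,21)–(3,13): crosses AB
  edge (3,13)–(11,15): clear
  edge (11,15)–(4,23): crosses AB
  edge (4,23)–(1,21): clear
  → BLOCKED

BLOCKED by obstacle 3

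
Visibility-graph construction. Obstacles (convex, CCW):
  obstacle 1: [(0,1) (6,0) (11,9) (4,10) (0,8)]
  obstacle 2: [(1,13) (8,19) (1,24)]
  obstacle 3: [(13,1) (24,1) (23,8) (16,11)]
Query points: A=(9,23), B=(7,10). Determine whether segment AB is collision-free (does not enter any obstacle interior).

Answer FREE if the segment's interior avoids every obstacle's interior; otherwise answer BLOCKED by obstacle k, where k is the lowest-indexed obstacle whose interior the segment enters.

Obstacle 1 [(0,1) (6,0) (11,9) (4,10) (0,8)]:
  edge (0,1)–(6,0): clear
  edge (6,0)–(11,9): clear
  edge (11,9)–(4,10): clear
  edge (4,10)–(0,8): clear
  edge (0,8)–(0,1): clear
  midpoint (8,33/2) outside
  → clear
Obstacle 2 [(1,13) (8,19) (1,24)]:
  edge (1,13)–(8,19): clear
  edge (8,19)–(1,24): clear
  edge (1,24)–(1,13): clear
  midpoint (8,33/2) outside
  → clear
Obstacle 3 [(13,1) (24,1) (23,8) (16,11)]:
  edge (13,1)–(24,1): clear
  edge (24,1)–(23,8): clear
  edge (23,8)–(16,11): clear
  edge (16,11)–(13,1): clear
  midpoint (8,33/2) outside
  → clear

FREE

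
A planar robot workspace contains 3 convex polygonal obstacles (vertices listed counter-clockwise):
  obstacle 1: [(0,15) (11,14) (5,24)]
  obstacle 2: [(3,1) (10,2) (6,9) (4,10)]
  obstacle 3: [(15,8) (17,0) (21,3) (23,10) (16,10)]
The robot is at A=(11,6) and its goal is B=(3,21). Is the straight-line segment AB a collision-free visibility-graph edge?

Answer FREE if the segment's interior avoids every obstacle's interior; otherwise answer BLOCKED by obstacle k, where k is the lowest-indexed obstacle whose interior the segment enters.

Obstacle 1 [(0,15) (11,14) (5,24)]:
  edge (0,15)–(11,14): crosses AB
  edge (11,14)–(5,24): clear
  edge (5,24)–(0,15): crosses AB
  → BLOCKED
Obstacle 2 [(3,1) (10,2) (6,9) (4,10)]:
  edge (3,1)–(10,2): clear
  edge (10,2)–(6,9): clear
  edge (6,9)–(4,10): clear
  edge (4,10)–(3,1): clear
  midpoint (7,27/2) outside
  → clear
Obstacle 3 [(15,8) (17,0) (21,3) (23,10) (16,10)]:
  edge (15,8)–(17,0): clear
  edge (17,0)–(21,3): clear
  edge (21,3)–(23,10): clear
  edge (23,10)–(16,10): clear
  edge (16,10)–(15,8): clear
  midpoint (7,27/2) outside
  → clear

BLOCKED by obstacle 1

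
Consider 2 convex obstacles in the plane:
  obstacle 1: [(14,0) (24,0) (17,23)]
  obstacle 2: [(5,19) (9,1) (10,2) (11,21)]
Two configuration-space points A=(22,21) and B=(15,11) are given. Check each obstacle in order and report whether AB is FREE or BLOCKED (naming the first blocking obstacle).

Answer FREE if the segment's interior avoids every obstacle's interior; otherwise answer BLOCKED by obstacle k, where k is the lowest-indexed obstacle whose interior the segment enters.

Obstacle 1 [(14,0) (24,0) (17,23)]:
  edge (14,0)–(24,0): clear
  edge (24,0)–(17,23): crosses AB
  edge (17,23)–(14,0): crosses AB
  → BLOCKED
Obstacle 2 [(5,19) (9,1) (10,2) (11,21)]:
  edge (5,19)–(9,1): clear
  edge (9,1)–(10,2): clear
  edge (10,2)–(11,21): clear
  edge (11,21)–(5,19): clear
  midpoint (37/2,16) outside
  → clear

BLOCKED by obstacle 1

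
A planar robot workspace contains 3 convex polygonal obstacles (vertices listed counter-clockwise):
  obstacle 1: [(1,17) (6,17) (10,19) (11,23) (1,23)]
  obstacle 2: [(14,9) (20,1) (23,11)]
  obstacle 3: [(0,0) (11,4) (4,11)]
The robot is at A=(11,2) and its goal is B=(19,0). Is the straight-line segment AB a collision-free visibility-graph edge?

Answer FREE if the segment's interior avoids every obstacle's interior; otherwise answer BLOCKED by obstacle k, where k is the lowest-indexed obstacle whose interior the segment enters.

FREE

Obstacle 1 [(1,17) (6,17) (10,19) (11,23) (1,23)]:
  edge (1,17)–(6,17): clear
  edge (6,17)–(10,19): clear
  edge (10,19)–(11,23): clear
  edge (11,23)–(1,23): clear
  edge (1,23)–(1,17): clear
  midpoint (15,1) outside
  → clear
Obstacle 2 [(14,9) (20,1) (23,11)]:
  edge (14,9)–(20,1): clear
  edge (20,1)–(23,11): clear
  edge (23,11)–(14,9): clear
  midpoint (15,1) outside
  → clear
Obstacle 3 [(0,0) (11,4) (4,11)]:
  edge (0,0)–(11,4): clear
  edge (11,4)–(4,11): clear
  edge (4,11)–(0,0): clear
  midpoint (15,1) outside
  → clear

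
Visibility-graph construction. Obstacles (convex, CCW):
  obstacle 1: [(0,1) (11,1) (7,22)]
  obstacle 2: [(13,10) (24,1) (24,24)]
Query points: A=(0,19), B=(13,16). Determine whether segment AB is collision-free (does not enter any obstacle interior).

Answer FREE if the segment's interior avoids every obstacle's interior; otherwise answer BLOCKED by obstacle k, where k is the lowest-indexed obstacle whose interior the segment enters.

BLOCKED by obstacle 1

Obstacle 1 [(0,1) (11,1) (7,22)]:
  edge (0,1)–(11,1): clear
  edge (11,1)–(7,22): crosses AB
  edge (7,22)–(0,1): crosses AB
  → BLOCKED
Obstacle 2 [(13,10) (24,1) (24,24)]:
  edge (13,10)–(24,1): clear
  edge (24,1)–(24,24): clear
  edge (24,24)–(13,10): clear
  midpoint (13/2,35/2) outside
  → clear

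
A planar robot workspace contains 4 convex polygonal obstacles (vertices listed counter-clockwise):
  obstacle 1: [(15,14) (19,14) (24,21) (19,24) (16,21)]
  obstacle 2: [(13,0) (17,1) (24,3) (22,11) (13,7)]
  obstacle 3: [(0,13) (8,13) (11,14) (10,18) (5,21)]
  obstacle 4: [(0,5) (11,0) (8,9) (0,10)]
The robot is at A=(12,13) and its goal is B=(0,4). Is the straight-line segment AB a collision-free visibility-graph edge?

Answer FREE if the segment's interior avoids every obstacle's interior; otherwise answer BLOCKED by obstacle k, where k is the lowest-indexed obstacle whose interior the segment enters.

Obstacle 1 [(15,14) (19,14) (24,21) (19,24) (16,21)]:
  edge (15,14)–(19,14): clear
  edge (19,14)–(24,21): clear
  edge (24,21)–(19,24): clear
  edge (19,24)–(16,21): clear
  edge (16,21)–(15,14): clear
  midpoint (6,17/2) outside
  → clear
Obstacle 2 [(13,0) (17,1) (24,3) (22,11) (13,7)]:
  edge (13,0)–(17,1): clear
  edge (17,1)–(24,3): clear
  edge (24,3)–(22,11): clear
  edge (22,11)–(13,7): clear
  edge (13,7)–(13,0): clear
  midpoint (6,17/2) outside
  → clear
Obstacle 3 [(0,13) (8,13) (11,14) (10,18) (5,21)]:
  edge (0,13)–(8,13): clear
  edge (8,13)–(11,14): clear
  edge (11,14)–(10,18): clear
  edge (10,18)–(5,21): clear
  edge (5,21)–(0,13): clear
  midpoint (6,17/2) outside
  → clear
Obstacle 4 [(0,5) (11,0) (8,9) (0,10)]:
  edge (0,5)–(11,0): crosses AB
  edge (11,0)–(8,9): clear
  edge (8,9)–(0,10): crosses AB
  edge (0,10)–(0,5): clear
  → BLOCKED

BLOCKED by obstacle 4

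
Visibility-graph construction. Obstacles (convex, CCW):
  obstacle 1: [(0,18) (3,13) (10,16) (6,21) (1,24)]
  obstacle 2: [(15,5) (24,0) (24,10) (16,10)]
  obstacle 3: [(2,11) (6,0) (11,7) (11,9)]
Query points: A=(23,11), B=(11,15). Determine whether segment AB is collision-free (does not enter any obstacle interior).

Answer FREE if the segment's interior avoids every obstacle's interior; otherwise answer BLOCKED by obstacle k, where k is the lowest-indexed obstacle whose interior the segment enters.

FREE

Obstacle 1 [(0,18) (3,13) (10,16) (6,21) (1,24)]:
  edge (0,18)–(3,13): clear
  edge (3,13)–(10,16): clear
  edge (10,16)–(6,21): clear
  edge (6,21)–(1,24): clear
  edge (1,24)–(0,18): clear
  midpoint (17,13) outside
  → clear
Obstacle 2 [(15,5) (24,0) (24,10) (16,10)]:
  edge (15,5)–(24,0): clear
  edge (24,0)–(24,10): clear
  edge (24,10)–(16,10): clear
  edge (16,10)–(15,5): clear
  midpoint (17,13) outside
  → clear
Obstacle 3 [(2,11) (6,0) (11,7) (11,9)]:
  edge (2,11)–(6,0): clear
  edge (6,0)–(11,7): clear
  edge (11,7)–(11,9): clear
  edge (11,9)–(2,11): clear
  midpoint (17,13) outside
  → clear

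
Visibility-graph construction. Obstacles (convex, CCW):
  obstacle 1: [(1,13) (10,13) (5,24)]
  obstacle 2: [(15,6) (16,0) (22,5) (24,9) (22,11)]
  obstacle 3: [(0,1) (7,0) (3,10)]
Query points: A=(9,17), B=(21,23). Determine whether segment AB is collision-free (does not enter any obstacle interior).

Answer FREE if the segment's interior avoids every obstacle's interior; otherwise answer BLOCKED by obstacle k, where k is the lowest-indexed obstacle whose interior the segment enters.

Obstacle 1 [(1,13) (10,13) (5,24)]:
  edge (1,13)–(10,13): clear
  edge (10,13)–(5,24): clear
  edge (5,24)–(1,13): clear
  midpoint (15,20) outside
  → clear
Obstacle 2 [(15,6) (16,0) (22,5) (24,9) (22,11)]:
  edge (15,6)–(16,0): clear
  edge (16,0)–(22,5): clear
  edge (22,5)–(24,9): clear
  edge (24,9)–(22,11): clear
  edge (22,11)–(15,6): clear
  midpoint (15,20) outside
  → clear
Obstacle 3 [(0,1) (7,0) (3,10)]:
  edge (0,1)–(7,0): clear
  edge (7,0)–(3,10): clear
  edge (3,10)–(0,1): clear
  midpoint (15,20) outside
  → clear

FREE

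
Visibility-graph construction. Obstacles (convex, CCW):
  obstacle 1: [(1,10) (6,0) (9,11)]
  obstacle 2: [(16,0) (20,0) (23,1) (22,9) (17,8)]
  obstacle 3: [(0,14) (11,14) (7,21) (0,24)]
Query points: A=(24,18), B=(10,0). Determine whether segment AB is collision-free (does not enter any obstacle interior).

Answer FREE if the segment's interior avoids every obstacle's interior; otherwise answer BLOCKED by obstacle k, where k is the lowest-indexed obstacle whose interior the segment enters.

Obstacle 1 [(1,10) (6,0) (9,11)]:
  edge (1,10)–(6,0): clear
  edge (6,0)–(9,11): clear
  edge (9,11)–(1,10): clear
  midpoint (17,9) outside
  → clear
Obstacle 2 [(16,0) (20,0) (23,1) (22,9) (17,8)]:
  edge (16,0)–(20,0): clear
  edge (20,0)–(23,1): clear
  edge (23,1)–(22,9): clear
  edge (22,9)–(17,8): clear
  edge (17,8)–(16,0): clear
  midpoint (17,9) outside
  → clear
Obstacle 3 [(0,14) (11,14) (7,21) (0,24)]:
  edge (0,14)–(11,14): clear
  edge (11,14)–(7,21): clear
  edge (7,21)–(0,24): clear
  edge (0,24)–(0,14): clear
  midpoint (17,9) outside
  → clear

FREE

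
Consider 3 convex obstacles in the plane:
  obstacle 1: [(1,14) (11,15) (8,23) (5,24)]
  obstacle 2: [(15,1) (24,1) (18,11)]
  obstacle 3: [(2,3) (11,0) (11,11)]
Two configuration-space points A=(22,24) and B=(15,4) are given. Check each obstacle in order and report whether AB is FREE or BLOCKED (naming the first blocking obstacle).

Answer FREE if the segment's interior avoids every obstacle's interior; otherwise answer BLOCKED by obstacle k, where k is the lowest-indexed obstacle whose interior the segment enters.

FREE

Obstacle 1 [(1,14) (11,15) (8,23) (5,24)]:
  edge (1,14)–(11,15): clear
  edge (11,15)–(8,23): clear
  edge (8,23)–(5,24): clear
  edge (5,24)–(1,14): clear
  midpoint (37/2,14) outside
  → clear
Obstacle 2 [(15,1) (24,1) (18,11)]:
  edge (15,1)–(24,1): clear
  edge (24,1)–(18,11): clear
  edge (18,11)–(15,1): clear
  midpoint (37/2,14) outside
  → clear
Obstacle 3 [(2,3) (11,0) (11,11)]:
  edge (2,3)–(11,0): clear
  edge (11,0)–(11,11): clear
  edge (11,11)–(2,3): clear
  midpoint (37/2,14) outside
  → clear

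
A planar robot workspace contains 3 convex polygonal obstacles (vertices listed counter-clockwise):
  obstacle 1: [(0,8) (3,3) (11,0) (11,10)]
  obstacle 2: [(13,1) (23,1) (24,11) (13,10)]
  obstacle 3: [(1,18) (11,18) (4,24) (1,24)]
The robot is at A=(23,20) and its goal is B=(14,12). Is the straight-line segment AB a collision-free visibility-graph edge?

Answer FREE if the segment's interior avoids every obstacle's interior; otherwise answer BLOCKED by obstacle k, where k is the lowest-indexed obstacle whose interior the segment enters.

Obstacle 1 [(0,8) (3,3) (11,0) (11,10)]:
  edge (0,8)–(3,3): clear
  edge (3,3)–(11,0): clear
  edge (11,0)–(11,10): clear
  edge (11,10)–(0,8): clear
  midpoint (37/2,16) outside
  → clear
Obstacle 2 [(13,1) (23,1) (24,11) (13,10)]:
  edge (13,1)–(23,1): clear
  edge (23,1)–(24,11): clear
  edge (24,11)–(13,10): clear
  edge (13,10)–(13,1): clear
  midpoint (37/2,16) outside
  → clear
Obstacle 3 [(1,18) (11,18) (4,24) (1,24)]:
  edge (1,18)–(11,18): clear
  edge (11,18)–(4,24): clear
  edge (4,24)–(1,24): clear
  edge (1,24)–(1,18): clear
  midpoint (37/2,16) outside
  → clear

FREE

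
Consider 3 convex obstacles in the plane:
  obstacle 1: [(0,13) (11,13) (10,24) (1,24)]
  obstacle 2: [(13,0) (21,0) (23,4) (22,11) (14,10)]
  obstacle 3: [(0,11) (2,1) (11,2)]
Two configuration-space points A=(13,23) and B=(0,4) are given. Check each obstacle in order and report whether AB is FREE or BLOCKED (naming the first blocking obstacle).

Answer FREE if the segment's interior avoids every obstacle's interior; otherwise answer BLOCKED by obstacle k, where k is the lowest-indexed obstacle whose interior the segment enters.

Obstacle 1 [(0,13) (11,13) (10,24) (1,24)]:
  edge (0,13)–(11,13): crosses AB
  edge (11,13)–(10,24): crosses AB
  edge (10,24)–(1,24): clear
  edge (1,24)–(0,13): clear
  → BLOCKED
Obstacle 2 [(13,0) (21,0) (23,4) (22,11) (14,10)]:
  edge (13,0)–(21,0): clear
  edge (21,0)–(23,4): clear
  edge (23,4)–(22,11): clear
  edge (22,11)–(14,10): clear
  edge (14,10)–(13,0): clear
  midpoint (13/2,27/2) outside
  → clear
Obstacle 3 [(0,11) (2,1) (11,2)]:
  edge (0,11)–(2,1): crosses AB
  edge (2,1)–(11,2): clear
  edge (11,2)–(0,11): crosses AB
  → BLOCKED

BLOCKED by obstacle 1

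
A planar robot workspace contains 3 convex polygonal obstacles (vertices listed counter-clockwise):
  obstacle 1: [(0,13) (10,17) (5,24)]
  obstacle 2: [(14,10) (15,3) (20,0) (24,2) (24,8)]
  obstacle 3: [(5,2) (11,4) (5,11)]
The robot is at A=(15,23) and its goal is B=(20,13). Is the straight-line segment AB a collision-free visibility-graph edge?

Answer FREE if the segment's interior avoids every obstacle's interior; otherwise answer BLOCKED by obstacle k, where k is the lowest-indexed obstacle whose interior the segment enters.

FREE

Obstacle 1 [(0,13) (10,17) (5,24)]:
  edge (0,13)–(10,17): clear
  edge (10,17)–(5,24): clear
  edge (5,24)–(0,13): clear
  midpoint (35/2,18) outside
  → clear
Obstacle 2 [(14,10) (15,3) (20,0) (24,2) (24,8)]:
  edge (14,10)–(15,3): clear
  edge (15,3)–(20,0): clear
  edge (20,0)–(24,2): clear
  edge (24,2)–(24,8): clear
  edge (24,8)–(14,10): clear
  midpoint (35/2,18) outside
  → clear
Obstacle 3 [(5,2) (11,4) (5,11)]:
  edge (5,2)–(11,4): clear
  edge (11,4)–(5,11): clear
  edge (5,11)–(5,2): clear
  midpoint (35/2,18) outside
  → clear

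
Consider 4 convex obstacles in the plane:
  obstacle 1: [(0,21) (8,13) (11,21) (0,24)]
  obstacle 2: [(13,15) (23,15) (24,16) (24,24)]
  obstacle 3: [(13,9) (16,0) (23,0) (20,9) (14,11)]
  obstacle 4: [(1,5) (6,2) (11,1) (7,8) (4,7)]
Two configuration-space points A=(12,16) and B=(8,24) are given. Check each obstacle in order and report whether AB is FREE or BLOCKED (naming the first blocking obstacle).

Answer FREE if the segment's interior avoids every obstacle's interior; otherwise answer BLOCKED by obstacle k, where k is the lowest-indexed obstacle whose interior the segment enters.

BLOCKED by obstacle 1

Obstacle 1 [(0,21) (8,13) (11,21) (0,24)]:
  edge (0,21)–(8,13): clear
  edge (8,13)–(11,21): crosses AB
  edge (11,21)–(0,24): crosses AB
  edge (0,24)–(0,21): clear
  → BLOCKED
Obstacle 2 [(13,15) (23,15) (24,16) (24,24)]:
  edge (13,15)–(23,15): clear
  edge (23,15)–(24,16): clear
  edge (24,16)–(24,24): clear
  edge (24,24)–(13,15): clear
  midpoint (10,20) outside
  → clear
Obstacle 3 [(13,9) (16,0) (23,0) (20,9) (14,11)]:
  edge (13,9)–(16,0): clear
  edge (16,0)–(23,0): clear
  edge (23,0)–(20,9): clear
  edge (20,9)–(14,11): clear
  edge (14,11)–(13,9): clear
  midpoint (10,20) outside
  → clear
Obstacle 4 [(1,5) (6,2) (11,1) (7,8) (4,7)]:
  edge (1,5)–(6,2): clear
  edge (6,2)–(11,1): clear
  edge (11,1)–(7,8): clear
  edge (7,8)–(4,7): clear
  edge (4,7)–(1,5): clear
  midpoint (10,20) outside
  → clear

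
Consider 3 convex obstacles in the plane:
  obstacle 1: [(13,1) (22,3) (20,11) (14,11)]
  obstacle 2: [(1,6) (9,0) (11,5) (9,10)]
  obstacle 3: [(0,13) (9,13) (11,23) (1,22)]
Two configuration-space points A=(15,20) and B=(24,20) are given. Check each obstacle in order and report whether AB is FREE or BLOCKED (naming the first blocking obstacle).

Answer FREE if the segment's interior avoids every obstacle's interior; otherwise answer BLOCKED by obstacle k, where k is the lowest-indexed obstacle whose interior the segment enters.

FREE

Obstacle 1 [(13,1) (22,3) (20,11) (14,11)]:
  edge (13,1)–(22,3): clear
  edge (22,3)–(20,11): clear
  edge (20,11)–(14,11): clear
  edge (14,11)–(13,1): clear
  midpoint (39/2,20) outside
  → clear
Obstacle 2 [(1,6) (9,0) (11,5) (9,10)]:
  edge (1,6)–(9,0): clear
  edge (9,0)–(11,5): clear
  edge (11,5)–(9,10): clear
  edge (9,10)–(1,6): clear
  midpoint (39/2,20) outside
  → clear
Obstacle 3 [(0,13) (9,13) (11,23) (1,22)]:
  edge (0,13)–(9,13): clear
  edge (9,13)–(11,23): clear
  edge (11,23)–(1,22): clear
  edge (1,22)–(0,13): clear
  midpoint (39/2,20) outside
  → clear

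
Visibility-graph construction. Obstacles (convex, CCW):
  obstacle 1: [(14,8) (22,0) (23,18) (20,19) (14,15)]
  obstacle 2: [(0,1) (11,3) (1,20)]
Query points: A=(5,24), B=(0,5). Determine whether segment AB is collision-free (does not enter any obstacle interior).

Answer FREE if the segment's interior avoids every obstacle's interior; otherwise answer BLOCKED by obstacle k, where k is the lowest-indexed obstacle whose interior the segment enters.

BLOCKED by obstacle 2

Obstacle 1 [(14,8) (22,0) (23,18) (20,19) (14,15)]:
  edge (14,8)–(22,0): clear
  edge (22,0)–(23,18): clear
  edge (23,18)–(20,19): clear
  edge (20,19)–(14,15): clear
  edge (14,15)–(14,8): clear
  midpoint (5/2,29/2) outside
  → clear
Obstacle 2 [(0,1) (11,3) (1,20)]:
  edge (0,1)–(11,3): clear
  edge (11,3)–(1,20): crosses AB
  edge (1,20)–(0,1): crosses AB
  → BLOCKED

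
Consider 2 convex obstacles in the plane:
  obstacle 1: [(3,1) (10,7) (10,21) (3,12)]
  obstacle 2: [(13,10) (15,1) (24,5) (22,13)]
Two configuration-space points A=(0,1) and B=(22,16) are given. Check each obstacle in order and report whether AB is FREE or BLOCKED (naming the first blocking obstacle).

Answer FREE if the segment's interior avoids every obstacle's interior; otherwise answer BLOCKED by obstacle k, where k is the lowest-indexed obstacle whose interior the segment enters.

BLOCKED by obstacle 1

Obstacle 1 [(3,1) (10,7) (10,21) (3,12)]:
  edge (3,1)–(10,7): clear
  edge (10,7)–(10,21): crosses AB
  edge (10,21)–(3,12): clear
  edge (3,12)–(3,1): crosses AB
  → BLOCKED
Obstacle 2 [(13,10) (15,1) (24,5) (22,13)]:
  edge (13,10)–(15,1): crosses AB
  edge (15,1)–(24,5): clear
  edge (24,5)–(22,13): clear
  edge (22,13)–(13,10): crosses AB
  → BLOCKED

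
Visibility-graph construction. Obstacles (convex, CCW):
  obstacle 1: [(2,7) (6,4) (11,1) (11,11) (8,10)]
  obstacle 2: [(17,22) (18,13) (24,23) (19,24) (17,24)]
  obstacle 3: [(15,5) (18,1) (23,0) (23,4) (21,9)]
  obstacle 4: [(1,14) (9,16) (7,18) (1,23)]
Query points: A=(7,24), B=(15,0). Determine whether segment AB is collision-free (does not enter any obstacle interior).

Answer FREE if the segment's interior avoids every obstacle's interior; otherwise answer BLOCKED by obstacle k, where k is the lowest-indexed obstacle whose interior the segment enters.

Obstacle 1 [(2,7) (6,4) (11,1) (11,11) (8,10)]:
  edge (2,7)–(6,4): clear
  edge (6,4)–(11,1): clear
  edge (11,1)–(11,11): clear
  edge (11,11)–(8,10): clear
  edge (8,10)–(2,7): clear
  midpoint (11,12) outside
  → clear
Obstacle 2 [(17,22) (18,13) (24,23) (19,24) (17,24)]:
  edge (17,22)–(18,13): clear
  edge (18,13)–(24,23): clear
  edge (24,23)–(19,24): clear
  edge (19,24)–(17,24): clear
  edge (17,24)–(17,22): clear
  midpoint (11,12) outside
  → clear
Obstacle 3 [(15,5) (18,1) (23,0) (23,4) (21,9)]:
  edge (15,5)–(18,1): clear
  edge (18,1)–(23,0): clear
  edge (23,0)–(23,4): clear
  edge (23,4)–(21,9): clear
  edge (21,9)–(15,5): clear
  midpoint (11,12) outside
  → clear
Obstacle 4 [(1,14) (9,16) (7,18) (1,23)]:
  edge (1,14)–(9,16): clear
  edge (9,16)–(7,18): clear
  edge (7,18)–(1,23): clear
  edge (1,23)–(1,14): clear
  midpoint (11,12) outside
  → clear

FREE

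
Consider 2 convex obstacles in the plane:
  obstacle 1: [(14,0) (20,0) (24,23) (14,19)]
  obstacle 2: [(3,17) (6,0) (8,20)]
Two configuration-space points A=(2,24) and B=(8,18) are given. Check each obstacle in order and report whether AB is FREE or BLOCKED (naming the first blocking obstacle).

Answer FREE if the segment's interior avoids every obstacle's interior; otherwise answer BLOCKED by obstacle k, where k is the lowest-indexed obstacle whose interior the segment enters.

Obstacle 1 [(14,0) (20,0) (24,23) (14,19)]:
  edge (14,0)–(20,0): clear
  edge (20,0)–(24,23): clear
  edge (24,23)–(14,19): clear
  edge (14,19)–(14,0): clear
  midpoint (5,21) outside
  → clear
Obstacle 2 [(3,17) (6,0) (8,20)]:
  edge (3,17)–(6,0): clear
  edge (6,0)–(8,20): crosses AB
  edge (8,20)–(3,17): crosses AB
  → BLOCKED

BLOCKED by obstacle 2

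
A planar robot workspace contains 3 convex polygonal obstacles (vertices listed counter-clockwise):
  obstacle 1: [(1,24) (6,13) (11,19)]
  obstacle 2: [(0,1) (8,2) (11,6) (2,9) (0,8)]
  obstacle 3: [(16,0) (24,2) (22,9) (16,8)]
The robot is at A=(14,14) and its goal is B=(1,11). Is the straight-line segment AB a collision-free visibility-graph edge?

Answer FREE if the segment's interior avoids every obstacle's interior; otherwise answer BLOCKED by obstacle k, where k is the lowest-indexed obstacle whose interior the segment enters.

Obstacle 1 [(1,24) (6,13) (11,19)]:
  edge (1,24)–(6,13): clear
  edge (6,13)–(11,19): clear
  edge (11,19)–(1,24): clear
  midpoint (15/2,25/2) outside
  → clear
Obstacle 2 [(0,1) (8,2) (11,6) (2,9) (0,8)]:
  edge (0,1)–(8,2): clear
  edge (8,2)–(11,6): clear
  edge (11,6)–(2,9): clear
  edge (2,9)–(0,8): clear
  edge (0,8)–(0,1): clear
  midpoint (15/2,25/2) outside
  → clear
Obstacle 3 [(16,0) (24,2) (22,9) (16,8)]:
  edge (16,0)–(24,2): clear
  edge (24,2)–(22,9): clear
  edge (22,9)–(16,8): clear
  edge (16,8)–(16,0): clear
  midpoint (15/2,25/2) outside
  → clear

FREE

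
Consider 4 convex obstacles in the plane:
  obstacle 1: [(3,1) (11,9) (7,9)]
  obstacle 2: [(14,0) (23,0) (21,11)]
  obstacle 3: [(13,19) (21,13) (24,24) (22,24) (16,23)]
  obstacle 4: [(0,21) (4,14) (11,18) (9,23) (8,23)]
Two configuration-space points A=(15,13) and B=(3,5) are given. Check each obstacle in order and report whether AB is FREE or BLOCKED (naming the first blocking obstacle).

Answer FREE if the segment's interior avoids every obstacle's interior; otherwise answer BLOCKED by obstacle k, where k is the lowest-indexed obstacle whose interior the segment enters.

BLOCKED by obstacle 1

Obstacle 1 [(3,1) (11,9) (7,9)]:
  edge (3,1)–(11,9): clear
  edge (11,9)–(7,9): crosses AB
  edge (7,9)–(3,1): crosses AB
  → BLOCKED
Obstacle 2 [(14,0) (23,0) (21,11)]:
  edge (14,0)–(23,0): clear
  edge (23,0)–(21,11): clear
  edge (21,11)–(14,0): clear
  midpoint (9,9) outside
  → clear
Obstacle 3 [(13,19) (21,13) (24,24) (22,24) (16,23)]:
  edge (13,19)–(21,13): clear
  edge (21,13)–(24,24): clear
  edge (24,24)–(22,24): clear
  edge (22,24)–(16,23): clear
  edge (16,23)–(13,19): clear
  midpoint (9,9) outside
  → clear
Obstacle 4 [(0,21) (4,14) (11,18) (9,23) (8,23)]:
  edge (0,21)–(4,14): clear
  edge (4,14)–(11,18): clear
  edge (11,18)–(9,23): clear
  edge (9,23)–(8,23): clear
  edge (8,23)–(0,21): clear
  midpoint (9,9) outside
  → clear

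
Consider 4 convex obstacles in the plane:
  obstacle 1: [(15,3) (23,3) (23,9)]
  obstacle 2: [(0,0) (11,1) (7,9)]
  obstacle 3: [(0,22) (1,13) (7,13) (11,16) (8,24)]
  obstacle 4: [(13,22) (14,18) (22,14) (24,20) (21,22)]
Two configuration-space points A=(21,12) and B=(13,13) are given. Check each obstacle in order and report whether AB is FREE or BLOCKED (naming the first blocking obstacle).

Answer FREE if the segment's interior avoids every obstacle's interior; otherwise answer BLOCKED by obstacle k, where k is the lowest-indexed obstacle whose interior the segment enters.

Obstacle 1 [(15,3) (23,3) (23,9)]:
  edge (15,3)–(23,3): clear
  edge (23,3)–(23,9): clear
  edge (23,9)–(15,3): clear
  midpoint (17,25/2) outside
  → clear
Obstacle 2 [(0,0) (11,1) (7,9)]:
  edge (0,0)–(11,1): clear
  edge (11,1)–(7,9): clear
  edge (7,9)–(0,0): clear
  midpoint (17,25/2) outside
  → clear
Obstacle 3 [(0,22) (1,13) (7,13) (11,16) (8,24)]:
  edge (0,22)–(1,13): clear
  edge (1,13)–(7,13): clear
  edge (7,13)–(11,16): clear
  edge (11,16)–(8,24): clear
  edge (8,24)–(0,22): clear
  midpoint (17,25/2) outside
  → clear
Obstacle 4 [(13,22) (14,18) (22,14) (24,20) (21,22)]:
  edge (13,22)–(14,18): clear
  edge (14,18)–(22,14): clear
  edge (22,14)–(24,20): clear
  edge (24,20)–(21,22): clear
  edge (21,22)–(13,22): clear
  midpoint (17,25/2) outside
  → clear

FREE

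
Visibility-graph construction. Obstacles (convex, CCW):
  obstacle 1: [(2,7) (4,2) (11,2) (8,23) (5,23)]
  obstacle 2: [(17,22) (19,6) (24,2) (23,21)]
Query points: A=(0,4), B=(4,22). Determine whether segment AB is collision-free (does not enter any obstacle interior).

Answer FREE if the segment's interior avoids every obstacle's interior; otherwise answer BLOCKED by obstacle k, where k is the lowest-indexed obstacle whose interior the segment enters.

Obstacle 1 [(2,7) (4,2) (11,2) (8,23) (5,23)]:
  edge (2,7)–(4,2): clear
  edge (4,2)–(11,2): clear
  edge (11,2)–(8,23): clear
  edge (8,23)–(5,23): clear
  edge (5,23)–(2,7): clear
  midpoint (2,13) outside
  → clear
Obstacle 2 [(17,22) (19,6) (24,2) (23,21)]:
  edge (17,22)–(19,6): clear
  edge (19,6)–(24,2): clear
  edge (24,2)–(23,21): clear
  edge (23,21)–(17,22): clear
  midpoint (2,13) outside
  → clear

FREE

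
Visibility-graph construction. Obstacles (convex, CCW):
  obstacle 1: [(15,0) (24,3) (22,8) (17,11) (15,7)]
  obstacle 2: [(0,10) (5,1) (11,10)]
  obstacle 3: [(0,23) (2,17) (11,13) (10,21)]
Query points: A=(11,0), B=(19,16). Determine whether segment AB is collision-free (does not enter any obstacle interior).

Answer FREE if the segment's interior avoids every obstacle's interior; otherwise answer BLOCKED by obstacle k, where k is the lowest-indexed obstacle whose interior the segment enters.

Obstacle 1 [(15,0) (24,3) (22,8) (17,11) (15,7)]:
  edge (15,0)–(24,3): clear
  edge (24,3)–(22,8): clear
  edge (22,8)–(17,11): clear
  edge (17,11)–(15,7): clear
  edge (15,7)–(15,0): clear
  midpoint (15,8) outside
  → clear
Obstacle 2 [(0,10) (5,1) (11,10)]:
  edge (0,10)–(5,1): clear
  edge (5,1)–(11,10): clear
  edge (11,10)–(0,10): clear
  midpoint (15,8) outside
  → clear
Obstacle 3 [(0,23) (2,17) (11,13) (10,21)]:
  edge (0,23)–(2,17): clear
  edge (2,17)–(11,13): clear
  edge (11,13)–(10,21): clear
  edge (10,21)–(0,23): clear
  midpoint (15,8) outside
  → clear

FREE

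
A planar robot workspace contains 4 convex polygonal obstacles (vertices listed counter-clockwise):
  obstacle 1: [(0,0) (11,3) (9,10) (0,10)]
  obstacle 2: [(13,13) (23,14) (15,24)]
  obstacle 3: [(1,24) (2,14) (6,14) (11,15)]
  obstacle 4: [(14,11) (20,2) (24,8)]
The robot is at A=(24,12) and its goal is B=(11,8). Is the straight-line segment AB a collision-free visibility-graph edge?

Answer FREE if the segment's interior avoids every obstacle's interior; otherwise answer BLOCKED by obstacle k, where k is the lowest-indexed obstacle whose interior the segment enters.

BLOCKED by obstacle 4

Obstacle 1 [(0,0) (11,3) (9,10) (0,10)]:
  edge (0,0)–(11,3): clear
  edge (11,3)–(9,10): clear
  edge (9,10)–(0,10): clear
  edge (0,10)–(0,0): clear
  midpoint (35/2,10) outside
  → clear
Obstacle 2 [(13,13) (23,14) (15,24)]:
  edge (13,13)–(23,14): clear
  edge (23,14)–(15,24): clear
  edge (15,24)–(13,13): clear
  midpoint (35/2,10) outside
  → clear
Obstacle 3 [(1,24) (2,14) (6,14) (11,15)]:
  edge (1,24)–(2,14): clear
  edge (2,14)–(6,14): clear
  edge (6,14)–(11,15): clear
  edge (11,15)–(1,24): clear
  midpoint (35/2,10) outside
  → clear
Obstacle 4 [(14,11) (20,2) (24,8)]:
  edge (14,11)–(20,2): crosses AB
  edge (20,2)–(24,8): clear
  edge (24,8)–(14,11): crosses AB
  → BLOCKED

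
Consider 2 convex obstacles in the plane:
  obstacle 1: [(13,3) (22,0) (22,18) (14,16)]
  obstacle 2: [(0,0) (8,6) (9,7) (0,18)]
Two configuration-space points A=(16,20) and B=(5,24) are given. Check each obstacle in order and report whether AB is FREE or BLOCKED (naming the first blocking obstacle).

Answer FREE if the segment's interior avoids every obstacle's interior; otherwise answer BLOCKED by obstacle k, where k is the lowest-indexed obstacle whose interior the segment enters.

FREE

Obstacle 1 [(13,3) (22,0) (22,18) (14,16)]:
  edge (13,3)–(22,0): clear
  edge (22,0)–(22,18): clear
  edge (22,18)–(14,16): clear
  edge (14,16)–(13,3): clear
  midpoint (21/2,22) outside
  → clear
Obstacle 2 [(0,0) (8,6) (9,7) (0,18)]:
  edge (0,0)–(8,6): clear
  edge (8,6)–(9,7): clear
  edge (9,7)–(0,18): clear
  edge (0,18)–(0,0): clear
  midpoint (21/2,22) outside
  → clear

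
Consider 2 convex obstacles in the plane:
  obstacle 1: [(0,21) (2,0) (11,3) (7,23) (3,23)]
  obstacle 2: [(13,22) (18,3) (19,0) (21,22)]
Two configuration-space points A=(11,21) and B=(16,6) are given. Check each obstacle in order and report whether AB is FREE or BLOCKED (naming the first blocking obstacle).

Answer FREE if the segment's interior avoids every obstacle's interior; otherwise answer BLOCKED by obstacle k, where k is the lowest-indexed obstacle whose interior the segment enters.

Obstacle 1 [(0,21) (2,0) (11,3) (7,23) (3,23)]:
  edge (0,21)–(2,0): clear
  edge (2,0)–(11,3): clear
  edge (11,3)–(7,23): clear
  edge (7,23)–(3,23): clear
  edge (3,23)–(0,21): clear
  midpoint (27/2,27/2) outside
  → clear
Obstacle 2 [(13,22) (18,3) (19,0) (21,22)]:
  edge (13,22)–(18,3): clear
  edge (18,3)–(19,0): clear
  edge (19,0)–(21,22): clear
  edge (21,22)–(13,22): clear
  midpoint (27/2,27/2) outside
  → clear

FREE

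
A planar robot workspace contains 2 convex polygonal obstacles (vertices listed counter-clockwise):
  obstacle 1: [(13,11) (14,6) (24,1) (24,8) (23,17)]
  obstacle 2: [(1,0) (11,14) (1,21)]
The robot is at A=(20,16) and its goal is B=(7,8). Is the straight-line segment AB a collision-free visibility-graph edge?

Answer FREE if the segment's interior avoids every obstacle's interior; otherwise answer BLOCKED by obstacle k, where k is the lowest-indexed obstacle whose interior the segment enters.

Obstacle 1 [(13,11) (14,6) (24,1) (24,8) (23,17)]:
  edge (13,11)–(14,6): clear
  edge (14,6)–(24,1): clear
  edge (24,1)–(24,8): clear
  edge (24,8)–(23,17): clear
  edge (23,17)–(13,11): clear
  midpoint (27/2,12) outside
  → clear
Obstacle 2 [(1,0) (11,14) (1,21)]:
  edge (1,0)–(11,14): clear
  edge (11,14)–(1,21): clear
  edge (1,21)–(1,0): clear
  midpoint (27/2,12) outside
  → clear

FREE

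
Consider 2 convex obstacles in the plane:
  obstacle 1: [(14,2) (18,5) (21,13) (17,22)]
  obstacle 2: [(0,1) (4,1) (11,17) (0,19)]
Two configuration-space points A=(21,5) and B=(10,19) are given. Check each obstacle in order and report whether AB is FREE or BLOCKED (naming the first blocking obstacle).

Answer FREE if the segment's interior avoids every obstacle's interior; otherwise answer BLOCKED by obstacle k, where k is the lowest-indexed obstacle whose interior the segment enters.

BLOCKED by obstacle 1

Obstacle 1 [(14,2) (18,5) (21,13) (17,22)]:
  edge (14,2)–(18,5): clear
  edge (18,5)–(21,13): crosses AB
  edge (21,13)–(17,22): clear
  edge (17,22)–(14,2): crosses AB
  → BLOCKED
Obstacle 2 [(0,1) (4,1) (11,17) (0,19)]:
  edge (0,1)–(4,1): clear
  edge (4,1)–(11,17): clear
  edge (11,17)–(0,19): clear
  edge (0,19)–(0,1): clear
  midpoint (31/2,12) outside
  → clear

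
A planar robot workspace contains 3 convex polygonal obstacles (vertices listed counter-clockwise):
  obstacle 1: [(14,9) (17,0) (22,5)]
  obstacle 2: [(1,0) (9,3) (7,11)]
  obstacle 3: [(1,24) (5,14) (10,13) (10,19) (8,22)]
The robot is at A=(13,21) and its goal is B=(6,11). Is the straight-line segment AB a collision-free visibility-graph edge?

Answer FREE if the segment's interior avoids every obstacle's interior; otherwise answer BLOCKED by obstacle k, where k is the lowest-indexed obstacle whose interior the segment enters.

Obstacle 1 [(14,9) (17,0) (22,5)]:
  edge (14,9)–(17,0): clear
  edge (17,0)–(22,5): clear
  edge (22,5)–(14,9): clear
  midpoint (19/2,16) outside
  → clear
Obstacle 2 [(1,0) (9,3) (7,11)]:
  edge (1,0)–(9,3): clear
  edge (9,3)–(7,11): clear
  edge (7,11)–(1,0): clear
  midpoint (19/2,16) outside
  → clear
Obstacle 3 [(1,24) (5,14) (10,13) (10,19) (8,22)]:
  edge (1,24)–(5,14): clear
  edge (5,14)–(10,13): crosses AB
  edge (10,13)–(10,19): crosses AB
  edge (10,19)–(8,22): clear
  edge (8,22)–(1,24): clear
  → BLOCKED

BLOCKED by obstacle 3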